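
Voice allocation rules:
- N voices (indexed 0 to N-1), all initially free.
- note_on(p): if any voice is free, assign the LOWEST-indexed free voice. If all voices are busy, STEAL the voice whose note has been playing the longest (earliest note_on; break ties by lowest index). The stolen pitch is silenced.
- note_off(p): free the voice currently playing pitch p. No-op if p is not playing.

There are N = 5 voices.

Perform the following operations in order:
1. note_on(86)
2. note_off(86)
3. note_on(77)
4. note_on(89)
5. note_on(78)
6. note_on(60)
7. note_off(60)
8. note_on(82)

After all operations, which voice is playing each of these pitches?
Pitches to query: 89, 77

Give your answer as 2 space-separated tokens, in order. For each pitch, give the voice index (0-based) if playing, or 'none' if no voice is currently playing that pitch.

Answer: 1 0

Derivation:
Op 1: note_on(86): voice 0 is free -> assigned | voices=[86 - - - -]
Op 2: note_off(86): free voice 0 | voices=[- - - - -]
Op 3: note_on(77): voice 0 is free -> assigned | voices=[77 - - - -]
Op 4: note_on(89): voice 1 is free -> assigned | voices=[77 89 - - -]
Op 5: note_on(78): voice 2 is free -> assigned | voices=[77 89 78 - -]
Op 6: note_on(60): voice 3 is free -> assigned | voices=[77 89 78 60 -]
Op 7: note_off(60): free voice 3 | voices=[77 89 78 - -]
Op 8: note_on(82): voice 3 is free -> assigned | voices=[77 89 78 82 -]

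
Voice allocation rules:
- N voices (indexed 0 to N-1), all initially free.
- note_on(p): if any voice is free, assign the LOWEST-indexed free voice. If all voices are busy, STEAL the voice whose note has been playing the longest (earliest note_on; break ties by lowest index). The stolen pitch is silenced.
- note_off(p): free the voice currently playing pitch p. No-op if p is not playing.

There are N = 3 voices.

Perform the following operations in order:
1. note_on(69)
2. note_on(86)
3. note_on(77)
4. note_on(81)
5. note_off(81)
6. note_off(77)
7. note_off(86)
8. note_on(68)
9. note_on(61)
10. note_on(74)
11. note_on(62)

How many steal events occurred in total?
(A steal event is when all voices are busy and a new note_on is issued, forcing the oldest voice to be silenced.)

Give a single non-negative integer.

Op 1: note_on(69): voice 0 is free -> assigned | voices=[69 - -]
Op 2: note_on(86): voice 1 is free -> assigned | voices=[69 86 -]
Op 3: note_on(77): voice 2 is free -> assigned | voices=[69 86 77]
Op 4: note_on(81): all voices busy, STEAL voice 0 (pitch 69, oldest) -> assign | voices=[81 86 77]
Op 5: note_off(81): free voice 0 | voices=[- 86 77]
Op 6: note_off(77): free voice 2 | voices=[- 86 -]
Op 7: note_off(86): free voice 1 | voices=[- - -]
Op 8: note_on(68): voice 0 is free -> assigned | voices=[68 - -]
Op 9: note_on(61): voice 1 is free -> assigned | voices=[68 61 -]
Op 10: note_on(74): voice 2 is free -> assigned | voices=[68 61 74]
Op 11: note_on(62): all voices busy, STEAL voice 0 (pitch 68, oldest) -> assign | voices=[62 61 74]

Answer: 2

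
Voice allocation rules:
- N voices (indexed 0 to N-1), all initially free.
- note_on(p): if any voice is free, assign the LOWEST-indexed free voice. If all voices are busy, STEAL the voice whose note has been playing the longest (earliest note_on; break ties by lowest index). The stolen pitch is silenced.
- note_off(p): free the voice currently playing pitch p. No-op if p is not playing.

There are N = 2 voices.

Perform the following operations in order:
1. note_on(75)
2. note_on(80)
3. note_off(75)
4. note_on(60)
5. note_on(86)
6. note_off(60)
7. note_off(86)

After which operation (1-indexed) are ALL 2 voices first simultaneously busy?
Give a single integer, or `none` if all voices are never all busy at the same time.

Op 1: note_on(75): voice 0 is free -> assigned | voices=[75 -]
Op 2: note_on(80): voice 1 is free -> assigned | voices=[75 80]
Op 3: note_off(75): free voice 0 | voices=[- 80]
Op 4: note_on(60): voice 0 is free -> assigned | voices=[60 80]
Op 5: note_on(86): all voices busy, STEAL voice 1 (pitch 80, oldest) -> assign | voices=[60 86]
Op 6: note_off(60): free voice 0 | voices=[- 86]
Op 7: note_off(86): free voice 1 | voices=[- -]

Answer: 2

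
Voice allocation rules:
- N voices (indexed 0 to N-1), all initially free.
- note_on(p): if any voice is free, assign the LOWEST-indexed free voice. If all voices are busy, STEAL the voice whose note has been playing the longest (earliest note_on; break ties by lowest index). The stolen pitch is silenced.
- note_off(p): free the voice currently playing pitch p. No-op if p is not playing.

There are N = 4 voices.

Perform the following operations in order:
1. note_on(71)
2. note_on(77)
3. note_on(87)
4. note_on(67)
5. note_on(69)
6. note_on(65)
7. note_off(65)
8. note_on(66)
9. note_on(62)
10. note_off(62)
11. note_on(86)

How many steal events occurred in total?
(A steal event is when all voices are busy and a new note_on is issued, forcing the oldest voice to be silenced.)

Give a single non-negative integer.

Op 1: note_on(71): voice 0 is free -> assigned | voices=[71 - - -]
Op 2: note_on(77): voice 1 is free -> assigned | voices=[71 77 - -]
Op 3: note_on(87): voice 2 is free -> assigned | voices=[71 77 87 -]
Op 4: note_on(67): voice 3 is free -> assigned | voices=[71 77 87 67]
Op 5: note_on(69): all voices busy, STEAL voice 0 (pitch 71, oldest) -> assign | voices=[69 77 87 67]
Op 6: note_on(65): all voices busy, STEAL voice 1 (pitch 77, oldest) -> assign | voices=[69 65 87 67]
Op 7: note_off(65): free voice 1 | voices=[69 - 87 67]
Op 8: note_on(66): voice 1 is free -> assigned | voices=[69 66 87 67]
Op 9: note_on(62): all voices busy, STEAL voice 2 (pitch 87, oldest) -> assign | voices=[69 66 62 67]
Op 10: note_off(62): free voice 2 | voices=[69 66 - 67]
Op 11: note_on(86): voice 2 is free -> assigned | voices=[69 66 86 67]

Answer: 3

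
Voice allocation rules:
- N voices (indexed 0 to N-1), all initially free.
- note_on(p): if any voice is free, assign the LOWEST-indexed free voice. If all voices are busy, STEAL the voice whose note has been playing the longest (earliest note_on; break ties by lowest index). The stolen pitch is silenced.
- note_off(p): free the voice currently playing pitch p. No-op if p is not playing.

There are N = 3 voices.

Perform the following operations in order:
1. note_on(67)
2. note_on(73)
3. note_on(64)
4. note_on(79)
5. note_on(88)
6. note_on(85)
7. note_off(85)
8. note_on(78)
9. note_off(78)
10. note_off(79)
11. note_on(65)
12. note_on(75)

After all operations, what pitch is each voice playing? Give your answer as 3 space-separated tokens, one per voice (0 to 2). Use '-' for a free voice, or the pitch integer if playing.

Op 1: note_on(67): voice 0 is free -> assigned | voices=[67 - -]
Op 2: note_on(73): voice 1 is free -> assigned | voices=[67 73 -]
Op 3: note_on(64): voice 2 is free -> assigned | voices=[67 73 64]
Op 4: note_on(79): all voices busy, STEAL voice 0 (pitch 67, oldest) -> assign | voices=[79 73 64]
Op 5: note_on(88): all voices busy, STEAL voice 1 (pitch 73, oldest) -> assign | voices=[79 88 64]
Op 6: note_on(85): all voices busy, STEAL voice 2 (pitch 64, oldest) -> assign | voices=[79 88 85]
Op 7: note_off(85): free voice 2 | voices=[79 88 -]
Op 8: note_on(78): voice 2 is free -> assigned | voices=[79 88 78]
Op 9: note_off(78): free voice 2 | voices=[79 88 -]
Op 10: note_off(79): free voice 0 | voices=[- 88 -]
Op 11: note_on(65): voice 0 is free -> assigned | voices=[65 88 -]
Op 12: note_on(75): voice 2 is free -> assigned | voices=[65 88 75]

Answer: 65 88 75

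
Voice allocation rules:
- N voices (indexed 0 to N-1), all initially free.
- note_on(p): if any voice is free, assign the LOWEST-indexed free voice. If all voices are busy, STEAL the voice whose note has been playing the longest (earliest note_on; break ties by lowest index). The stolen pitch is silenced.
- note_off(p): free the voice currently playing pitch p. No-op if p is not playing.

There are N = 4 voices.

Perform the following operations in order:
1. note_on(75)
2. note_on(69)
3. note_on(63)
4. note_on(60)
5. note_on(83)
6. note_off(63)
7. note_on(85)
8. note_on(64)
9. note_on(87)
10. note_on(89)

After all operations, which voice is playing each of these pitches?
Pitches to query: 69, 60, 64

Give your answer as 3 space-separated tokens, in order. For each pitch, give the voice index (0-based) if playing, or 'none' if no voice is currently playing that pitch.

Answer: none none 1

Derivation:
Op 1: note_on(75): voice 0 is free -> assigned | voices=[75 - - -]
Op 2: note_on(69): voice 1 is free -> assigned | voices=[75 69 - -]
Op 3: note_on(63): voice 2 is free -> assigned | voices=[75 69 63 -]
Op 4: note_on(60): voice 3 is free -> assigned | voices=[75 69 63 60]
Op 5: note_on(83): all voices busy, STEAL voice 0 (pitch 75, oldest) -> assign | voices=[83 69 63 60]
Op 6: note_off(63): free voice 2 | voices=[83 69 - 60]
Op 7: note_on(85): voice 2 is free -> assigned | voices=[83 69 85 60]
Op 8: note_on(64): all voices busy, STEAL voice 1 (pitch 69, oldest) -> assign | voices=[83 64 85 60]
Op 9: note_on(87): all voices busy, STEAL voice 3 (pitch 60, oldest) -> assign | voices=[83 64 85 87]
Op 10: note_on(89): all voices busy, STEAL voice 0 (pitch 83, oldest) -> assign | voices=[89 64 85 87]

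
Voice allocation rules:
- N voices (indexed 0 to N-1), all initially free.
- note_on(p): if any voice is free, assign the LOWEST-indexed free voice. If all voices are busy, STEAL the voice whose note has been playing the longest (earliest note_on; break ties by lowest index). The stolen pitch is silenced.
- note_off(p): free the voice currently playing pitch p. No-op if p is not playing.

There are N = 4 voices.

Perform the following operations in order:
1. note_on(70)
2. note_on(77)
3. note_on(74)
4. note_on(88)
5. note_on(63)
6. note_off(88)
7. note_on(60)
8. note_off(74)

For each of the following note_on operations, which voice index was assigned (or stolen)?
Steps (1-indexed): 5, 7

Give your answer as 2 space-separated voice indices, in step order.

Op 1: note_on(70): voice 0 is free -> assigned | voices=[70 - - -]
Op 2: note_on(77): voice 1 is free -> assigned | voices=[70 77 - -]
Op 3: note_on(74): voice 2 is free -> assigned | voices=[70 77 74 -]
Op 4: note_on(88): voice 3 is free -> assigned | voices=[70 77 74 88]
Op 5: note_on(63): all voices busy, STEAL voice 0 (pitch 70, oldest) -> assign | voices=[63 77 74 88]
Op 6: note_off(88): free voice 3 | voices=[63 77 74 -]
Op 7: note_on(60): voice 3 is free -> assigned | voices=[63 77 74 60]
Op 8: note_off(74): free voice 2 | voices=[63 77 - 60]

Answer: 0 3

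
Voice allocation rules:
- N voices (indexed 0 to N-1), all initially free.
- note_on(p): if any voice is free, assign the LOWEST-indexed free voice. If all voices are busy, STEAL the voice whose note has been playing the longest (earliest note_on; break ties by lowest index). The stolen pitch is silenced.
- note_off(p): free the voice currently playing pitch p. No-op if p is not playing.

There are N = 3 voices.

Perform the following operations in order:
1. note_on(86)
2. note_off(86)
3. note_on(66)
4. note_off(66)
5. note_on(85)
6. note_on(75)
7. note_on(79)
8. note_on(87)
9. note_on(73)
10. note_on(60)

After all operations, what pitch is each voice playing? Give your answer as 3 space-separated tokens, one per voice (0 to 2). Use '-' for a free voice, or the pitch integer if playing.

Op 1: note_on(86): voice 0 is free -> assigned | voices=[86 - -]
Op 2: note_off(86): free voice 0 | voices=[- - -]
Op 3: note_on(66): voice 0 is free -> assigned | voices=[66 - -]
Op 4: note_off(66): free voice 0 | voices=[- - -]
Op 5: note_on(85): voice 0 is free -> assigned | voices=[85 - -]
Op 6: note_on(75): voice 1 is free -> assigned | voices=[85 75 -]
Op 7: note_on(79): voice 2 is free -> assigned | voices=[85 75 79]
Op 8: note_on(87): all voices busy, STEAL voice 0 (pitch 85, oldest) -> assign | voices=[87 75 79]
Op 9: note_on(73): all voices busy, STEAL voice 1 (pitch 75, oldest) -> assign | voices=[87 73 79]
Op 10: note_on(60): all voices busy, STEAL voice 2 (pitch 79, oldest) -> assign | voices=[87 73 60]

Answer: 87 73 60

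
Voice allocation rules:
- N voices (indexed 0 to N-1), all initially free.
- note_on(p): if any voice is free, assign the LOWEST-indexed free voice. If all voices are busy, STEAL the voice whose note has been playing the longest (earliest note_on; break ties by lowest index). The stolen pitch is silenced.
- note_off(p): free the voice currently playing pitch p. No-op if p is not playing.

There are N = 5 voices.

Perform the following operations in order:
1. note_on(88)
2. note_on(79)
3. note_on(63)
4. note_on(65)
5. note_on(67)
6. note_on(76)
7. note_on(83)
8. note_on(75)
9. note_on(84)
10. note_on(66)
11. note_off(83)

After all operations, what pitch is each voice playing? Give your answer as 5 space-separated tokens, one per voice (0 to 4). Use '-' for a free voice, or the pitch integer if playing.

Op 1: note_on(88): voice 0 is free -> assigned | voices=[88 - - - -]
Op 2: note_on(79): voice 1 is free -> assigned | voices=[88 79 - - -]
Op 3: note_on(63): voice 2 is free -> assigned | voices=[88 79 63 - -]
Op 4: note_on(65): voice 3 is free -> assigned | voices=[88 79 63 65 -]
Op 5: note_on(67): voice 4 is free -> assigned | voices=[88 79 63 65 67]
Op 6: note_on(76): all voices busy, STEAL voice 0 (pitch 88, oldest) -> assign | voices=[76 79 63 65 67]
Op 7: note_on(83): all voices busy, STEAL voice 1 (pitch 79, oldest) -> assign | voices=[76 83 63 65 67]
Op 8: note_on(75): all voices busy, STEAL voice 2 (pitch 63, oldest) -> assign | voices=[76 83 75 65 67]
Op 9: note_on(84): all voices busy, STEAL voice 3 (pitch 65, oldest) -> assign | voices=[76 83 75 84 67]
Op 10: note_on(66): all voices busy, STEAL voice 4 (pitch 67, oldest) -> assign | voices=[76 83 75 84 66]
Op 11: note_off(83): free voice 1 | voices=[76 - 75 84 66]

Answer: 76 - 75 84 66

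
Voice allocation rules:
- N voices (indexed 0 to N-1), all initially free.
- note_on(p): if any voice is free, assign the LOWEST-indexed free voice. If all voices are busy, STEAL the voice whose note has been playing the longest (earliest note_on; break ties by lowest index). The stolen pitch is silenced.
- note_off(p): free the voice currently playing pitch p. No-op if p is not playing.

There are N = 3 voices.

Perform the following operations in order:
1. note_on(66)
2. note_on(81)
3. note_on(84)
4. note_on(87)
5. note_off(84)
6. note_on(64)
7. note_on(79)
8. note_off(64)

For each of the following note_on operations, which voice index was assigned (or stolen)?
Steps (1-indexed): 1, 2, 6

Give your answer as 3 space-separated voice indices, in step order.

Op 1: note_on(66): voice 0 is free -> assigned | voices=[66 - -]
Op 2: note_on(81): voice 1 is free -> assigned | voices=[66 81 -]
Op 3: note_on(84): voice 2 is free -> assigned | voices=[66 81 84]
Op 4: note_on(87): all voices busy, STEAL voice 0 (pitch 66, oldest) -> assign | voices=[87 81 84]
Op 5: note_off(84): free voice 2 | voices=[87 81 -]
Op 6: note_on(64): voice 2 is free -> assigned | voices=[87 81 64]
Op 7: note_on(79): all voices busy, STEAL voice 1 (pitch 81, oldest) -> assign | voices=[87 79 64]
Op 8: note_off(64): free voice 2 | voices=[87 79 -]

Answer: 0 1 2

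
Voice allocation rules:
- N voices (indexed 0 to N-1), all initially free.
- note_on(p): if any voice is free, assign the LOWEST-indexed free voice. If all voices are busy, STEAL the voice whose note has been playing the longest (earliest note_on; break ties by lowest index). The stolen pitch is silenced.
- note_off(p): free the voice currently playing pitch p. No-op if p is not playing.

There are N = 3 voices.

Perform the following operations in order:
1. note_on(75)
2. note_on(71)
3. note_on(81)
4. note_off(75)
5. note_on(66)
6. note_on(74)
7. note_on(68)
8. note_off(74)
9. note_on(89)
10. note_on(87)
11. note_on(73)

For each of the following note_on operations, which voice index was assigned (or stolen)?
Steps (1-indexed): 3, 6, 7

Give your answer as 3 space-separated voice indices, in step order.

Answer: 2 1 2

Derivation:
Op 1: note_on(75): voice 0 is free -> assigned | voices=[75 - -]
Op 2: note_on(71): voice 1 is free -> assigned | voices=[75 71 -]
Op 3: note_on(81): voice 2 is free -> assigned | voices=[75 71 81]
Op 4: note_off(75): free voice 0 | voices=[- 71 81]
Op 5: note_on(66): voice 0 is free -> assigned | voices=[66 71 81]
Op 6: note_on(74): all voices busy, STEAL voice 1 (pitch 71, oldest) -> assign | voices=[66 74 81]
Op 7: note_on(68): all voices busy, STEAL voice 2 (pitch 81, oldest) -> assign | voices=[66 74 68]
Op 8: note_off(74): free voice 1 | voices=[66 - 68]
Op 9: note_on(89): voice 1 is free -> assigned | voices=[66 89 68]
Op 10: note_on(87): all voices busy, STEAL voice 0 (pitch 66, oldest) -> assign | voices=[87 89 68]
Op 11: note_on(73): all voices busy, STEAL voice 2 (pitch 68, oldest) -> assign | voices=[87 89 73]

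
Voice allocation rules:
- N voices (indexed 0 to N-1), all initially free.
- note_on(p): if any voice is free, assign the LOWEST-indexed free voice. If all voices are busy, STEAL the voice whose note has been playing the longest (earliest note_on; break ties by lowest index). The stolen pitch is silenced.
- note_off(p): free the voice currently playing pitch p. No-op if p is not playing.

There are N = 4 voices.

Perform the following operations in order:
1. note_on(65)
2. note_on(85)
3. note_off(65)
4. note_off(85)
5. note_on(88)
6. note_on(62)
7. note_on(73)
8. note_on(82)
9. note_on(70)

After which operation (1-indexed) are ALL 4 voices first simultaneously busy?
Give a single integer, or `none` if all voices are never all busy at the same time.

Op 1: note_on(65): voice 0 is free -> assigned | voices=[65 - - -]
Op 2: note_on(85): voice 1 is free -> assigned | voices=[65 85 - -]
Op 3: note_off(65): free voice 0 | voices=[- 85 - -]
Op 4: note_off(85): free voice 1 | voices=[- - - -]
Op 5: note_on(88): voice 0 is free -> assigned | voices=[88 - - -]
Op 6: note_on(62): voice 1 is free -> assigned | voices=[88 62 - -]
Op 7: note_on(73): voice 2 is free -> assigned | voices=[88 62 73 -]
Op 8: note_on(82): voice 3 is free -> assigned | voices=[88 62 73 82]
Op 9: note_on(70): all voices busy, STEAL voice 0 (pitch 88, oldest) -> assign | voices=[70 62 73 82]

Answer: 8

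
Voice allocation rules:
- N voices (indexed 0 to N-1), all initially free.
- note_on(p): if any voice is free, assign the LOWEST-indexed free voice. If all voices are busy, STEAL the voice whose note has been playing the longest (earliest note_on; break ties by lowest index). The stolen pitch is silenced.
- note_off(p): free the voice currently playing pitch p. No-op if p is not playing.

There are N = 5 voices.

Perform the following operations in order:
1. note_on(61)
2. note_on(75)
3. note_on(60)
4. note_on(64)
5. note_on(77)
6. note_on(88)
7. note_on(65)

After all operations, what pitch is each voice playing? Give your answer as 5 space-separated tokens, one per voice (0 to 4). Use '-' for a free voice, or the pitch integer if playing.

Answer: 88 65 60 64 77

Derivation:
Op 1: note_on(61): voice 0 is free -> assigned | voices=[61 - - - -]
Op 2: note_on(75): voice 1 is free -> assigned | voices=[61 75 - - -]
Op 3: note_on(60): voice 2 is free -> assigned | voices=[61 75 60 - -]
Op 4: note_on(64): voice 3 is free -> assigned | voices=[61 75 60 64 -]
Op 5: note_on(77): voice 4 is free -> assigned | voices=[61 75 60 64 77]
Op 6: note_on(88): all voices busy, STEAL voice 0 (pitch 61, oldest) -> assign | voices=[88 75 60 64 77]
Op 7: note_on(65): all voices busy, STEAL voice 1 (pitch 75, oldest) -> assign | voices=[88 65 60 64 77]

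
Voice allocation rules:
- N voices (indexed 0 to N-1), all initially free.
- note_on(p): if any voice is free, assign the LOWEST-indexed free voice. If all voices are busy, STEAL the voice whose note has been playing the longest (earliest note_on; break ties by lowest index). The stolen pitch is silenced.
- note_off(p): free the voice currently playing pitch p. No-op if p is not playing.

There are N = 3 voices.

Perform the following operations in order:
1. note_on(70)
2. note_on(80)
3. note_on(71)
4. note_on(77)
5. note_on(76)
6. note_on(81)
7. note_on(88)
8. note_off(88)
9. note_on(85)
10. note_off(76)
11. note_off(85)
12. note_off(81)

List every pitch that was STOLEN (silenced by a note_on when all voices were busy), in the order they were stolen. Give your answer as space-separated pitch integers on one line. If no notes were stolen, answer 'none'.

Answer: 70 80 71 77

Derivation:
Op 1: note_on(70): voice 0 is free -> assigned | voices=[70 - -]
Op 2: note_on(80): voice 1 is free -> assigned | voices=[70 80 -]
Op 3: note_on(71): voice 2 is free -> assigned | voices=[70 80 71]
Op 4: note_on(77): all voices busy, STEAL voice 0 (pitch 70, oldest) -> assign | voices=[77 80 71]
Op 5: note_on(76): all voices busy, STEAL voice 1 (pitch 80, oldest) -> assign | voices=[77 76 71]
Op 6: note_on(81): all voices busy, STEAL voice 2 (pitch 71, oldest) -> assign | voices=[77 76 81]
Op 7: note_on(88): all voices busy, STEAL voice 0 (pitch 77, oldest) -> assign | voices=[88 76 81]
Op 8: note_off(88): free voice 0 | voices=[- 76 81]
Op 9: note_on(85): voice 0 is free -> assigned | voices=[85 76 81]
Op 10: note_off(76): free voice 1 | voices=[85 - 81]
Op 11: note_off(85): free voice 0 | voices=[- - 81]
Op 12: note_off(81): free voice 2 | voices=[- - -]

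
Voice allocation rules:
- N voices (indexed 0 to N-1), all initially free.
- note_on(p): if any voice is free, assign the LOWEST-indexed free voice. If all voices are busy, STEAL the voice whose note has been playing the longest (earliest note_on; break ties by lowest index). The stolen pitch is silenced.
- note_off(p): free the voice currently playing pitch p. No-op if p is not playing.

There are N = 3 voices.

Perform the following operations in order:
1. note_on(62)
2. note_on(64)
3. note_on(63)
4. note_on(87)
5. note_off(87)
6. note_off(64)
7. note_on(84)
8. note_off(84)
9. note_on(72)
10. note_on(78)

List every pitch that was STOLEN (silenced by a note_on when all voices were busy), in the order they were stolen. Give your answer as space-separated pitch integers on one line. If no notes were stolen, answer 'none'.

Answer: 62

Derivation:
Op 1: note_on(62): voice 0 is free -> assigned | voices=[62 - -]
Op 2: note_on(64): voice 1 is free -> assigned | voices=[62 64 -]
Op 3: note_on(63): voice 2 is free -> assigned | voices=[62 64 63]
Op 4: note_on(87): all voices busy, STEAL voice 0 (pitch 62, oldest) -> assign | voices=[87 64 63]
Op 5: note_off(87): free voice 0 | voices=[- 64 63]
Op 6: note_off(64): free voice 1 | voices=[- - 63]
Op 7: note_on(84): voice 0 is free -> assigned | voices=[84 - 63]
Op 8: note_off(84): free voice 0 | voices=[- - 63]
Op 9: note_on(72): voice 0 is free -> assigned | voices=[72 - 63]
Op 10: note_on(78): voice 1 is free -> assigned | voices=[72 78 63]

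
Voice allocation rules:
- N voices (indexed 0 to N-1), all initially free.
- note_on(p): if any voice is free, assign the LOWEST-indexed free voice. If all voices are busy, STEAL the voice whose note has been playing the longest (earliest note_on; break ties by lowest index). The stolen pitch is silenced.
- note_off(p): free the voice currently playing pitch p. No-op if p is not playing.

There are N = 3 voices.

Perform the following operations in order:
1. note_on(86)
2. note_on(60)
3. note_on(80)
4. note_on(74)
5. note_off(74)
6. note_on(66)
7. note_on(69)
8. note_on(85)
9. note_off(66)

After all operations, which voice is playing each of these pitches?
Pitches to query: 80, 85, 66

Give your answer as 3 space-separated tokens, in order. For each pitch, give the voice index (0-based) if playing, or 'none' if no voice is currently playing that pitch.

Op 1: note_on(86): voice 0 is free -> assigned | voices=[86 - -]
Op 2: note_on(60): voice 1 is free -> assigned | voices=[86 60 -]
Op 3: note_on(80): voice 2 is free -> assigned | voices=[86 60 80]
Op 4: note_on(74): all voices busy, STEAL voice 0 (pitch 86, oldest) -> assign | voices=[74 60 80]
Op 5: note_off(74): free voice 0 | voices=[- 60 80]
Op 6: note_on(66): voice 0 is free -> assigned | voices=[66 60 80]
Op 7: note_on(69): all voices busy, STEAL voice 1 (pitch 60, oldest) -> assign | voices=[66 69 80]
Op 8: note_on(85): all voices busy, STEAL voice 2 (pitch 80, oldest) -> assign | voices=[66 69 85]
Op 9: note_off(66): free voice 0 | voices=[- 69 85]

Answer: none 2 none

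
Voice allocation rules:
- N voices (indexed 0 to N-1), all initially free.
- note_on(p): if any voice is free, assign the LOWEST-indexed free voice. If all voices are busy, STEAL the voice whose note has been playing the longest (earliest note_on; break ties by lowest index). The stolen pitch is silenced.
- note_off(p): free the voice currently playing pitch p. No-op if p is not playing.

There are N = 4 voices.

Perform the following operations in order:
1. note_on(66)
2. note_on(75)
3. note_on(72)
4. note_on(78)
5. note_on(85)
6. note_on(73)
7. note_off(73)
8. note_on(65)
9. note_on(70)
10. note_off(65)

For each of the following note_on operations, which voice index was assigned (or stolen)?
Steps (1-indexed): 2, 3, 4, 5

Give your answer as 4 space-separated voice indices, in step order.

Op 1: note_on(66): voice 0 is free -> assigned | voices=[66 - - -]
Op 2: note_on(75): voice 1 is free -> assigned | voices=[66 75 - -]
Op 3: note_on(72): voice 2 is free -> assigned | voices=[66 75 72 -]
Op 4: note_on(78): voice 3 is free -> assigned | voices=[66 75 72 78]
Op 5: note_on(85): all voices busy, STEAL voice 0 (pitch 66, oldest) -> assign | voices=[85 75 72 78]
Op 6: note_on(73): all voices busy, STEAL voice 1 (pitch 75, oldest) -> assign | voices=[85 73 72 78]
Op 7: note_off(73): free voice 1 | voices=[85 - 72 78]
Op 8: note_on(65): voice 1 is free -> assigned | voices=[85 65 72 78]
Op 9: note_on(70): all voices busy, STEAL voice 2 (pitch 72, oldest) -> assign | voices=[85 65 70 78]
Op 10: note_off(65): free voice 1 | voices=[85 - 70 78]

Answer: 1 2 3 0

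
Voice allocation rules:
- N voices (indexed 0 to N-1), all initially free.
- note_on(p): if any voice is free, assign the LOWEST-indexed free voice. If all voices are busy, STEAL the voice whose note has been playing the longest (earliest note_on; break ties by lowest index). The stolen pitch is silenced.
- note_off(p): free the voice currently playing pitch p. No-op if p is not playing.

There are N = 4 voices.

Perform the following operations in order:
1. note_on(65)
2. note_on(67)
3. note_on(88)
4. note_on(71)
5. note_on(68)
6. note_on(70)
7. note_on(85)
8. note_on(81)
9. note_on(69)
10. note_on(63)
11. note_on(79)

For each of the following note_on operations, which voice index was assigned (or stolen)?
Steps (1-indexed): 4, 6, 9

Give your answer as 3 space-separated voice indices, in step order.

Op 1: note_on(65): voice 0 is free -> assigned | voices=[65 - - -]
Op 2: note_on(67): voice 1 is free -> assigned | voices=[65 67 - -]
Op 3: note_on(88): voice 2 is free -> assigned | voices=[65 67 88 -]
Op 4: note_on(71): voice 3 is free -> assigned | voices=[65 67 88 71]
Op 5: note_on(68): all voices busy, STEAL voice 0 (pitch 65, oldest) -> assign | voices=[68 67 88 71]
Op 6: note_on(70): all voices busy, STEAL voice 1 (pitch 67, oldest) -> assign | voices=[68 70 88 71]
Op 7: note_on(85): all voices busy, STEAL voice 2 (pitch 88, oldest) -> assign | voices=[68 70 85 71]
Op 8: note_on(81): all voices busy, STEAL voice 3 (pitch 71, oldest) -> assign | voices=[68 70 85 81]
Op 9: note_on(69): all voices busy, STEAL voice 0 (pitch 68, oldest) -> assign | voices=[69 70 85 81]
Op 10: note_on(63): all voices busy, STEAL voice 1 (pitch 70, oldest) -> assign | voices=[69 63 85 81]
Op 11: note_on(79): all voices busy, STEAL voice 2 (pitch 85, oldest) -> assign | voices=[69 63 79 81]

Answer: 3 1 0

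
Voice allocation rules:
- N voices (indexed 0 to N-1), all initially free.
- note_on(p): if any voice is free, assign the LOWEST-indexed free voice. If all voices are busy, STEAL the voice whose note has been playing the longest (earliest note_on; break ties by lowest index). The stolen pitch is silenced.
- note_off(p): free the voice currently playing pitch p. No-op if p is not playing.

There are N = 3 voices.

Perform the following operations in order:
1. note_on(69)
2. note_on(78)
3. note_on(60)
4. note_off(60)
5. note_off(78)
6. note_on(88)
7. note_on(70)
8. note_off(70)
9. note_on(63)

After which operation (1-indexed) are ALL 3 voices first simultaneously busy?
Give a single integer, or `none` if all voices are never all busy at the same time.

Answer: 3

Derivation:
Op 1: note_on(69): voice 0 is free -> assigned | voices=[69 - -]
Op 2: note_on(78): voice 1 is free -> assigned | voices=[69 78 -]
Op 3: note_on(60): voice 2 is free -> assigned | voices=[69 78 60]
Op 4: note_off(60): free voice 2 | voices=[69 78 -]
Op 5: note_off(78): free voice 1 | voices=[69 - -]
Op 6: note_on(88): voice 1 is free -> assigned | voices=[69 88 -]
Op 7: note_on(70): voice 2 is free -> assigned | voices=[69 88 70]
Op 8: note_off(70): free voice 2 | voices=[69 88 -]
Op 9: note_on(63): voice 2 is free -> assigned | voices=[69 88 63]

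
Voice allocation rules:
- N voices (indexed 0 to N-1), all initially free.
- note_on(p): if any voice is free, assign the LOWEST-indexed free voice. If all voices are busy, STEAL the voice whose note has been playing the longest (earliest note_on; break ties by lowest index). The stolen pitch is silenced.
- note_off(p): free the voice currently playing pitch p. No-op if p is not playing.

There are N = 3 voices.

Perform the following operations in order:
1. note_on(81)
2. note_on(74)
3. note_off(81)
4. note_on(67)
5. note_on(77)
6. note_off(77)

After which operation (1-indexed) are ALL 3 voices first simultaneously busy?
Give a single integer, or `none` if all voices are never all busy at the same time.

Op 1: note_on(81): voice 0 is free -> assigned | voices=[81 - -]
Op 2: note_on(74): voice 1 is free -> assigned | voices=[81 74 -]
Op 3: note_off(81): free voice 0 | voices=[- 74 -]
Op 4: note_on(67): voice 0 is free -> assigned | voices=[67 74 -]
Op 5: note_on(77): voice 2 is free -> assigned | voices=[67 74 77]
Op 6: note_off(77): free voice 2 | voices=[67 74 -]

Answer: 5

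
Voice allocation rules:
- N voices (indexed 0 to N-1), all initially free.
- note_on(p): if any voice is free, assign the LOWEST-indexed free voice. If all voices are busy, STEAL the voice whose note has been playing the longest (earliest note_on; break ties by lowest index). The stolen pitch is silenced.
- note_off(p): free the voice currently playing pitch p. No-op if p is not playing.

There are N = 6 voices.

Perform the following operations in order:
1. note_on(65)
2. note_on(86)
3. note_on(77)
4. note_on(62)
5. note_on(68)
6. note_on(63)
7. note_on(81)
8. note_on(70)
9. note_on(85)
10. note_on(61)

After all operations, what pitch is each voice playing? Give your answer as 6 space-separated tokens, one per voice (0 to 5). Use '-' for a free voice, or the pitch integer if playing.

Op 1: note_on(65): voice 0 is free -> assigned | voices=[65 - - - - -]
Op 2: note_on(86): voice 1 is free -> assigned | voices=[65 86 - - - -]
Op 3: note_on(77): voice 2 is free -> assigned | voices=[65 86 77 - - -]
Op 4: note_on(62): voice 3 is free -> assigned | voices=[65 86 77 62 - -]
Op 5: note_on(68): voice 4 is free -> assigned | voices=[65 86 77 62 68 -]
Op 6: note_on(63): voice 5 is free -> assigned | voices=[65 86 77 62 68 63]
Op 7: note_on(81): all voices busy, STEAL voice 0 (pitch 65, oldest) -> assign | voices=[81 86 77 62 68 63]
Op 8: note_on(70): all voices busy, STEAL voice 1 (pitch 86, oldest) -> assign | voices=[81 70 77 62 68 63]
Op 9: note_on(85): all voices busy, STEAL voice 2 (pitch 77, oldest) -> assign | voices=[81 70 85 62 68 63]
Op 10: note_on(61): all voices busy, STEAL voice 3 (pitch 62, oldest) -> assign | voices=[81 70 85 61 68 63]

Answer: 81 70 85 61 68 63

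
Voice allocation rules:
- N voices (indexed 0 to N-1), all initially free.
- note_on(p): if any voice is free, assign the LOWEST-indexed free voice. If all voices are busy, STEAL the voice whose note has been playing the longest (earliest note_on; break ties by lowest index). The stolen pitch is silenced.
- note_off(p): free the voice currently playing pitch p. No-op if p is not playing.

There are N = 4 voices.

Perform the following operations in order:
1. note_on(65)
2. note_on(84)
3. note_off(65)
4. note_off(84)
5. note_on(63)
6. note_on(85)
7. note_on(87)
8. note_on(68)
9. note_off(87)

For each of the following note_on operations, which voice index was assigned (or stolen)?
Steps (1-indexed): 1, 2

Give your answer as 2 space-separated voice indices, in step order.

Answer: 0 1

Derivation:
Op 1: note_on(65): voice 0 is free -> assigned | voices=[65 - - -]
Op 2: note_on(84): voice 1 is free -> assigned | voices=[65 84 - -]
Op 3: note_off(65): free voice 0 | voices=[- 84 - -]
Op 4: note_off(84): free voice 1 | voices=[- - - -]
Op 5: note_on(63): voice 0 is free -> assigned | voices=[63 - - -]
Op 6: note_on(85): voice 1 is free -> assigned | voices=[63 85 - -]
Op 7: note_on(87): voice 2 is free -> assigned | voices=[63 85 87 -]
Op 8: note_on(68): voice 3 is free -> assigned | voices=[63 85 87 68]
Op 9: note_off(87): free voice 2 | voices=[63 85 - 68]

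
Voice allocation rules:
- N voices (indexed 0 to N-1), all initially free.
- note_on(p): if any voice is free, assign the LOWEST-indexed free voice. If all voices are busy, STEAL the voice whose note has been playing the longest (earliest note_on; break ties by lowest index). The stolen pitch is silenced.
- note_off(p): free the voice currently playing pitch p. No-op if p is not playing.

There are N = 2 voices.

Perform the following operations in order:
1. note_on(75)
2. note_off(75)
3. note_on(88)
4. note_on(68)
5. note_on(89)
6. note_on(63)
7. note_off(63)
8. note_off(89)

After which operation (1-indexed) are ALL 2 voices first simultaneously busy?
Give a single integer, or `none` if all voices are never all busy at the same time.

Op 1: note_on(75): voice 0 is free -> assigned | voices=[75 -]
Op 2: note_off(75): free voice 0 | voices=[- -]
Op 3: note_on(88): voice 0 is free -> assigned | voices=[88 -]
Op 4: note_on(68): voice 1 is free -> assigned | voices=[88 68]
Op 5: note_on(89): all voices busy, STEAL voice 0 (pitch 88, oldest) -> assign | voices=[89 68]
Op 6: note_on(63): all voices busy, STEAL voice 1 (pitch 68, oldest) -> assign | voices=[89 63]
Op 7: note_off(63): free voice 1 | voices=[89 -]
Op 8: note_off(89): free voice 0 | voices=[- -]

Answer: 4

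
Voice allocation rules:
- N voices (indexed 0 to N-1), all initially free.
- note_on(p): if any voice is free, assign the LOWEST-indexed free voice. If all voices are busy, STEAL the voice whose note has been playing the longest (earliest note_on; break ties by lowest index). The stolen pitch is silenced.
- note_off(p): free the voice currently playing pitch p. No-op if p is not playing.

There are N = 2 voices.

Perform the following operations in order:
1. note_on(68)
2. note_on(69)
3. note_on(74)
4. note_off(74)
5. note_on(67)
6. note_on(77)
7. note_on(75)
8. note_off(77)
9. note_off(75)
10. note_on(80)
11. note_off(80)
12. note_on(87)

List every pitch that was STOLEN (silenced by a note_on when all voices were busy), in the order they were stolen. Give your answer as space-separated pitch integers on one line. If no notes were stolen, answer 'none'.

Answer: 68 69 67

Derivation:
Op 1: note_on(68): voice 0 is free -> assigned | voices=[68 -]
Op 2: note_on(69): voice 1 is free -> assigned | voices=[68 69]
Op 3: note_on(74): all voices busy, STEAL voice 0 (pitch 68, oldest) -> assign | voices=[74 69]
Op 4: note_off(74): free voice 0 | voices=[- 69]
Op 5: note_on(67): voice 0 is free -> assigned | voices=[67 69]
Op 6: note_on(77): all voices busy, STEAL voice 1 (pitch 69, oldest) -> assign | voices=[67 77]
Op 7: note_on(75): all voices busy, STEAL voice 0 (pitch 67, oldest) -> assign | voices=[75 77]
Op 8: note_off(77): free voice 1 | voices=[75 -]
Op 9: note_off(75): free voice 0 | voices=[- -]
Op 10: note_on(80): voice 0 is free -> assigned | voices=[80 -]
Op 11: note_off(80): free voice 0 | voices=[- -]
Op 12: note_on(87): voice 0 is free -> assigned | voices=[87 -]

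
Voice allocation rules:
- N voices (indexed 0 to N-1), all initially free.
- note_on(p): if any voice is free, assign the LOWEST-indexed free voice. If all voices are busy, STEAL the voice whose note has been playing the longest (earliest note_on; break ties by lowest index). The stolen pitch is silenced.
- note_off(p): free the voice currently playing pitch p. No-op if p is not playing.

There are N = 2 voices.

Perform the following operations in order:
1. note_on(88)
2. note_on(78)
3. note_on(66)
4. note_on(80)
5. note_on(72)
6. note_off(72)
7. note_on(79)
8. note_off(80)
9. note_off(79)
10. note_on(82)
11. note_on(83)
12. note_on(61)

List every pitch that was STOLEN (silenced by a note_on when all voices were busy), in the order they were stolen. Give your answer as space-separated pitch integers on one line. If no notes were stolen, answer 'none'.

Answer: 88 78 66 82

Derivation:
Op 1: note_on(88): voice 0 is free -> assigned | voices=[88 -]
Op 2: note_on(78): voice 1 is free -> assigned | voices=[88 78]
Op 3: note_on(66): all voices busy, STEAL voice 0 (pitch 88, oldest) -> assign | voices=[66 78]
Op 4: note_on(80): all voices busy, STEAL voice 1 (pitch 78, oldest) -> assign | voices=[66 80]
Op 5: note_on(72): all voices busy, STEAL voice 0 (pitch 66, oldest) -> assign | voices=[72 80]
Op 6: note_off(72): free voice 0 | voices=[- 80]
Op 7: note_on(79): voice 0 is free -> assigned | voices=[79 80]
Op 8: note_off(80): free voice 1 | voices=[79 -]
Op 9: note_off(79): free voice 0 | voices=[- -]
Op 10: note_on(82): voice 0 is free -> assigned | voices=[82 -]
Op 11: note_on(83): voice 1 is free -> assigned | voices=[82 83]
Op 12: note_on(61): all voices busy, STEAL voice 0 (pitch 82, oldest) -> assign | voices=[61 83]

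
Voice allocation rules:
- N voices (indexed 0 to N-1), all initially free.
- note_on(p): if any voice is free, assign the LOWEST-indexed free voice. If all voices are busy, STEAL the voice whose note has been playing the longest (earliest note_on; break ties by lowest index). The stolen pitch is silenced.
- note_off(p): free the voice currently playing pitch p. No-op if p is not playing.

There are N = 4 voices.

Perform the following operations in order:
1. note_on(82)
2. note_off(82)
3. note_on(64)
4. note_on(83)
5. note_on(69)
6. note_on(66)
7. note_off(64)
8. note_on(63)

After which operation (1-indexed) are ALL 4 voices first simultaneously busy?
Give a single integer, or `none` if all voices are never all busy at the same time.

Op 1: note_on(82): voice 0 is free -> assigned | voices=[82 - - -]
Op 2: note_off(82): free voice 0 | voices=[- - - -]
Op 3: note_on(64): voice 0 is free -> assigned | voices=[64 - - -]
Op 4: note_on(83): voice 1 is free -> assigned | voices=[64 83 - -]
Op 5: note_on(69): voice 2 is free -> assigned | voices=[64 83 69 -]
Op 6: note_on(66): voice 3 is free -> assigned | voices=[64 83 69 66]
Op 7: note_off(64): free voice 0 | voices=[- 83 69 66]
Op 8: note_on(63): voice 0 is free -> assigned | voices=[63 83 69 66]

Answer: 6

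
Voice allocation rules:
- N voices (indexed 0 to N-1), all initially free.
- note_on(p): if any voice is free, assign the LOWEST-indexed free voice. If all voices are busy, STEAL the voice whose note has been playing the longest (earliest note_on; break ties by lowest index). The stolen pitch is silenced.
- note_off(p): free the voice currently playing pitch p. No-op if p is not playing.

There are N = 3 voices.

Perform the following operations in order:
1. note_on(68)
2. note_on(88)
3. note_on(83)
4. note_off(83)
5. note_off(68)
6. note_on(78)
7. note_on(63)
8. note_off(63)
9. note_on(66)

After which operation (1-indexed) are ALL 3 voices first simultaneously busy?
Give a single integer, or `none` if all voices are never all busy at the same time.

Op 1: note_on(68): voice 0 is free -> assigned | voices=[68 - -]
Op 2: note_on(88): voice 1 is free -> assigned | voices=[68 88 -]
Op 3: note_on(83): voice 2 is free -> assigned | voices=[68 88 83]
Op 4: note_off(83): free voice 2 | voices=[68 88 -]
Op 5: note_off(68): free voice 0 | voices=[- 88 -]
Op 6: note_on(78): voice 0 is free -> assigned | voices=[78 88 -]
Op 7: note_on(63): voice 2 is free -> assigned | voices=[78 88 63]
Op 8: note_off(63): free voice 2 | voices=[78 88 -]
Op 9: note_on(66): voice 2 is free -> assigned | voices=[78 88 66]

Answer: 3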